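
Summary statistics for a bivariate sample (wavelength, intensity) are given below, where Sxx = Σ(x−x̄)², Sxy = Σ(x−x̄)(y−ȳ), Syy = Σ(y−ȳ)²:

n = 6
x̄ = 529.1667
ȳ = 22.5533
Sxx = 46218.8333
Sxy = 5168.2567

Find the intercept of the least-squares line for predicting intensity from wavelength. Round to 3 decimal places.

-36.619

b = Sxy/Sxx = 5168.2567/46218.8333 = 0.111821
a = ȳ − b·x̄ = 22.5533 − 0.111821·529.1667 = -36.618885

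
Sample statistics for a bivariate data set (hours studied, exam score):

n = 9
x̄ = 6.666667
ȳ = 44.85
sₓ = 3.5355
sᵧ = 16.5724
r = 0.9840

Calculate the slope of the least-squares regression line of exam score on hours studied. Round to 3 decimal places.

4.612

b = r · sᵧ/sₓ = 0.984 · 16.5724/3.5355 = 4.612429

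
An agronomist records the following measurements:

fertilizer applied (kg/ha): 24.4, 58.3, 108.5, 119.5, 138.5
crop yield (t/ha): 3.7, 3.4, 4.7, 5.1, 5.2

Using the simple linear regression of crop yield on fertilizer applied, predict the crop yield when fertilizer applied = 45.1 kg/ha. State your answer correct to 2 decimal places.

3.70

n = 5, Σx = 449.2, Σy = 22.1, Σxy = 2128.1, Σx² = 49229
Sxx = Σx² − (Σx)²/n = 49229 − 40356.128 = 8872.872
Sxy = Σxy − (Σx)(Σy)/n = 2128.1 − 1985.464 = 142.636
b = Sxy/Sxx = 142.636/8872.872 = 0.016076
a = ȳ − b·x̄ = 4.42 − 0.016076·89.84 = 2.975776
ŷ(45.1) = a + b·45.1 = 2.975776 + 0.016076·45.1 = 3.700781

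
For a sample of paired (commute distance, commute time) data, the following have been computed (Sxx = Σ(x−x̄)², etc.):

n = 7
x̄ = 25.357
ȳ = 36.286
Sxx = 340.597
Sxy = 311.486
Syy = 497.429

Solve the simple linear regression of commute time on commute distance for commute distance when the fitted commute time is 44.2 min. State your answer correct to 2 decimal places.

b = Sxy/Sxx = 311.486/340.597 = 0.914529
a = ȳ − b·x̄ = 36.286 − 0.914529·25.357 = 13.096276
Set a + b·x = 44.2: x = (44.2 − 13.096276) / 0.914529 = 34.010630

34.01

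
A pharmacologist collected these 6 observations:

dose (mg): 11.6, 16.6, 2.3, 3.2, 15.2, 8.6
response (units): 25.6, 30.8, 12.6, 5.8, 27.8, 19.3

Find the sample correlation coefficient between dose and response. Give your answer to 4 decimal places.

n = 6, Σx = 57.5, Σy = 121.9, Σxy = 1444.32, Σx² = 730.65, Σy² = 2941.73
Sxx = Σx² − (Σx)²/n = 730.65 − 551.041667 = 179.608333
Sxy = Σxy − (Σx)(Σy)/n = 1444.32 − 1168.208333 = 276.111667
Syy = Σy² − (Σy)²/n = 2941.73 − 2476.601667 = 465.128333
r = Sxy/√(Sxx·Syy) = 276.111667/√(83540.924736) = 276.111667/289.034470 = 0.955290

0.9553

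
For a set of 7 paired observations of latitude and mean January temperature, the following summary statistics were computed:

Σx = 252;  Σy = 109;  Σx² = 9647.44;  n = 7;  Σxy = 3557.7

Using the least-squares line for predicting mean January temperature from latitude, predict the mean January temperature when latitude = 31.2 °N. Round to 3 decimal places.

Sxx = Σx² − (Σx)²/n = 9647.44 − 9072 = 575.44
Sxy = Σxy − (Σx)(Σy)/n = 3557.7 − 3924 = -366.3
b = Sxy/Sxx = -366.3/575.44 = -0.636556
a = ȳ − b·x̄ = 15.571429 − (-0.636556)·36 = 38.487458
ŷ(31.2) = a + b·31.2 = 38.487458 + (-0.636556)·31.2 = 18.626899

18.627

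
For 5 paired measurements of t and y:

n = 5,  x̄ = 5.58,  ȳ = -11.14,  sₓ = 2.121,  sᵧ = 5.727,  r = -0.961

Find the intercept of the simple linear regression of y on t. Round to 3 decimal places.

b = r · sᵧ/sₓ = -0.961 · 5.727/2.121 = -2.594836
a = ȳ − b·x̄ = -11.14 − (-2.594836)·5.58 = 3.339184

3.339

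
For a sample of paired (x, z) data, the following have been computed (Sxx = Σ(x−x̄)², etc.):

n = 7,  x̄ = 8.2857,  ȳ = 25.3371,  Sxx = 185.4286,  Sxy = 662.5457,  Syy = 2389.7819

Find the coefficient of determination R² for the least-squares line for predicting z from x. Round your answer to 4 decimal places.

R² = Sxy²/(Sxx·Syy) = (662.5457)²/(185.4286·2389.7819) = 0.990596

0.9906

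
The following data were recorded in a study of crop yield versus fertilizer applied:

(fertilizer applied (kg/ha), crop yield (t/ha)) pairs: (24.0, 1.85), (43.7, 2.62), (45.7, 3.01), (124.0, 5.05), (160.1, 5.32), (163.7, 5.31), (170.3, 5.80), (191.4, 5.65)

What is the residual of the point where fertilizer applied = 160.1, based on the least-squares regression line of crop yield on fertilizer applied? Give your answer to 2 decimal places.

n = 8, Σx = 922.9, Σy = 34.61, Σxy = 4712.78, Σx² = 138015.93
Sxx = Σx² − (Σx)²/n = 138015.93 − 106468.05125 = 31547.87875
Sxy = Σxy − (Σx)(Σy)/n = 4712.78 − 3992.696125 = 720.083875
b = Sxy/Sxx = 720.083875/31547.87875 = 0.022825
a = ȳ − b·x̄ = 4.32625 − 0.022825·115.3625 = 1.693088
ŷ(160.1) = 1.693088 + 0.022825·160.1 = 5.347388
residual = y − ŷ = 5.32 − 5.347388 = -0.027388

-0.03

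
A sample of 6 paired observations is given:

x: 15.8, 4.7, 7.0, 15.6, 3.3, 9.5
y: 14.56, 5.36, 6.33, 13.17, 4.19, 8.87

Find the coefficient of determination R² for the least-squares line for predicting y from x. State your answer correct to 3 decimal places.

n = 6, Σx = 55.9, Σy = 52.48, Σxy = 603.094, Σx² = 665.23, Σy² = 550.474
Sxx = Σx² − (Σx)²/n = 665.23 − 520.801667 = 144.428333
Sxy = Σxy − (Σx)(Σy)/n = 603.094 − 488.938667 = 114.155333
Syy = Σy² − (Σy)²/n = 550.474 − 459.025067 = 91.448933
R² = Sxy²/(Sxx·Syy) = (114.155333)²/(144.428333·91.448933) = 0.986646

0.987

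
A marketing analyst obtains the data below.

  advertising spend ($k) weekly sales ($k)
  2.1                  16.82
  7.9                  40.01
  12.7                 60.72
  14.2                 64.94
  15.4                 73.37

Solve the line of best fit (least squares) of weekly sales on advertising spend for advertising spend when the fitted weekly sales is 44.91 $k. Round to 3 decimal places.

n = 5, Σx = 52.3, Σy = 255.86, Σxy = 3174.591, Σx² = 666.91
Sxx = Σx² − (Σx)²/n = 666.91 − 547.058 = 119.852
Sxy = Σxy − (Σx)(Σy)/n = 3174.591 − 2676.2956 = 498.2954
b = Sxy/Sxx = 498.2954/119.852 = 4.157589
a = ȳ − b·x̄ = 51.172 − 4.157589·10.46 = 7.683615
Set a + b·x = 44.91: x = (44.91 − 7.683615) / 4.157589 = 8.953839

8.954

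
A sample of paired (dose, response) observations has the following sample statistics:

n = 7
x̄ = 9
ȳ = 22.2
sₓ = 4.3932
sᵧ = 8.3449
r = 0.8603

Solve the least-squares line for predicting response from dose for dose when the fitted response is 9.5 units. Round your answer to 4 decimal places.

1.2283

b = r · sᵧ/sₓ = 0.8603 · 8.3449/4.3932 = 1.634143
a = ȳ − b·x̄ = 22.2 − 1.634143·9 = 7.492712
Set a + b·x = 9.5: x = (9.5 − 7.492712) / 1.634143 = 1.228343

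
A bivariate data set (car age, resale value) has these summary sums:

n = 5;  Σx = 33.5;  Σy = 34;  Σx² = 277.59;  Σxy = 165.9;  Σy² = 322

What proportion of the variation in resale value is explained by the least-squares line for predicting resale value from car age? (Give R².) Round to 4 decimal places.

0.7941

Sxx = Σx² − (Σx)²/n = 277.59 − 224.45 = 53.14
Sxy = Σxy − (Σx)(Σy)/n = 165.9 − 227.8 = -61.9
Syy = Σy² − (Σy)²/n = 322 − 231.2 = 90.8
R² = Sxy²/(Sxx·Syy) = (-61.9)²/(53.14·90.8) = 0.794098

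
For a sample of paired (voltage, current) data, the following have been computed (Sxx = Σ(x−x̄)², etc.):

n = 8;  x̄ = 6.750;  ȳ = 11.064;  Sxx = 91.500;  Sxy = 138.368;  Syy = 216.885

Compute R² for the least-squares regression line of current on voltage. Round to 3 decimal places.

R² = Sxy²/(Sxx·Syy) = (138.368)²/(91.5·216.885) = 0.964763

0.965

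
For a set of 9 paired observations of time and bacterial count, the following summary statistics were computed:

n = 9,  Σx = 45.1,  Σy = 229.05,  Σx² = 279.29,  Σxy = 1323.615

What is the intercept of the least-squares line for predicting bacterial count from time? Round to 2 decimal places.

8.92

Sxx = Σx² − (Σx)²/n = 279.29 − 226.001111 = 53.288889
Sxy = Σxy − (Σx)(Σy)/n = 1323.615 − 1147.795 = 175.82
b = Sxy/Sxx = 175.82/53.288889 = 3.299374
a = ȳ − b·x̄ = 25.45 − 3.299374·5.011111 = 8.916468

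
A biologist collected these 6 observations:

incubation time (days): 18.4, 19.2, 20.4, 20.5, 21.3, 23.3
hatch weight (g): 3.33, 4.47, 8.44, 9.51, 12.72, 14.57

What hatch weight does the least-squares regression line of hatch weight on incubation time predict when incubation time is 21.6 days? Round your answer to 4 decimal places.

n = 6, Σx = 123.1, Σy = 53.04, Σxy = 1124.644, Σx² = 2540.19
Sxx = Σx² − (Σx)²/n = 2540.19 − 2525.601667 = 14.588333
Sxy = Σxy − (Σx)(Σy)/n = 1124.644 − 1088.204 = 36.44
b = Sxy/Sxx = 36.44/14.588333 = 2.497886
a = ȳ − b·x̄ = 8.84 − 2.497886·20.516667 = -42.408303
ŷ(21.6) = a + b·21.6 = -42.408303 + 2.497886·21.6 = 11.546044

11.5460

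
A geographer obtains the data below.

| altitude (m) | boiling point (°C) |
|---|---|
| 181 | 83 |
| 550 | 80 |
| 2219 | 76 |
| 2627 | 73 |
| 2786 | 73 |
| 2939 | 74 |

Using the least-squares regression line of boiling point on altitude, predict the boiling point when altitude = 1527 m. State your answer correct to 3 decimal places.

n = 6, Σx = 11302, Σy = 459, Σxy = 840302, Σx² = 28559868
Sxx = Σx² − (Σx)²/n = 28559868 − 21289200.666667 = 7270667.333333
Sxy = Σxy − (Σx)(Σy)/n = 840302 − 864603 = -24301
b = Sxy/Sxx = -24301/7270667.333333 = -0.003342
a = ȳ − b·x̄ = 76.5 − (-0.003342)·1883.666667 = 82.795843
ŷ(1527) = a + b·1527 = 82.795843 + (-0.003342)·1527 = 77.692099

77.692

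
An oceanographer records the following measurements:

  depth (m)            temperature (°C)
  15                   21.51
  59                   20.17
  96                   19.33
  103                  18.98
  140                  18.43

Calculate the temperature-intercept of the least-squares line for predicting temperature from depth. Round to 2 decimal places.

n = 5, Σx = 413, Σy = 98.42, Σxy = 7903.5, Σx² = 43131
Sxx = Σx² − (Σx)²/n = 43131 − 34113.8 = 9017.2
Sxy = Σxy − (Σx)(Σy)/n = 7903.5 − 8129.492 = -225.992
b = Sxy/Sxx = -225.992/9017.2 = -0.025062
a = ȳ − b·x̄ = 19.684 − (-0.025062)·82.6 = 21.754148

21.75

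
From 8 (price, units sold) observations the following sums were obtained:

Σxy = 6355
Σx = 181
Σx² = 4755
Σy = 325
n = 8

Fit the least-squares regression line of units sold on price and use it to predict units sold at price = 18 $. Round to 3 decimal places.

Sxx = Σx² − (Σx)²/n = 4755 − 4095.125 = 659.875
Sxy = Σxy − (Σx)(Σy)/n = 6355 − 7353.125 = -998.125
b = Sxy/Sxx = -998.125/659.875 = -1.512597
a = ȳ − b·x̄ = 40.625 − (-1.512597)·22.625 = 74.847509
ŷ(18) = a + b·18 = 74.847509 + (-1.512597)·18 = 47.620762

47.621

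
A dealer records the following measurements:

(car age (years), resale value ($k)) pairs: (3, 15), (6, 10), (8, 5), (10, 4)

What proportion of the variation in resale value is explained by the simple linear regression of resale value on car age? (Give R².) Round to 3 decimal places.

0.961

n = 4, Σx = 27, Σy = 34, Σxy = 185, Σx² = 209, Σy² = 366
Sxx = Σx² − (Σx)²/n = 209 − 182.25 = 26.75
Sxy = Σxy − (Σx)(Σy)/n = 185 − 229.5 = -44.5
Syy = Σy² − (Σy)²/n = 366 − 289 = 77
R² = Sxy²/(Sxx·Syy) = (-44.5)²/(26.75·77) = 0.961403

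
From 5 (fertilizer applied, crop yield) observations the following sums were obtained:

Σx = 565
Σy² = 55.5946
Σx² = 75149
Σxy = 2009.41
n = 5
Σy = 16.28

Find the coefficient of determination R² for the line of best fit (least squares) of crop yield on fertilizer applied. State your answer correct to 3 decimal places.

Sxx = Σx² − (Σx)²/n = 75149 − 63845 = 11304
Sxy = Σxy − (Σx)(Σy)/n = 2009.41 − 1839.64 = 169.77
Syy = Σy² − (Σy)²/n = 55.5946 − 53.00768 = 2.58692
R² = Sxy²/(Sxx·Syy) = (169.77)²/(11304·2.58692) = 0.985614

0.986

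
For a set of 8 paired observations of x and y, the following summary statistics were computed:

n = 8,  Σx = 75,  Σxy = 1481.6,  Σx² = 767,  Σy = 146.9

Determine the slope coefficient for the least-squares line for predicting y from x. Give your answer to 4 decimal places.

Sxx = Σx² − (Σx)²/n = 767 − 703.125 = 63.875
Sxy = Σxy − (Σx)(Σy)/n = 1481.6 − 1377.1875 = 104.4125
b = Sxy/Sxx = 104.4125/63.875 = 1.634638

1.6346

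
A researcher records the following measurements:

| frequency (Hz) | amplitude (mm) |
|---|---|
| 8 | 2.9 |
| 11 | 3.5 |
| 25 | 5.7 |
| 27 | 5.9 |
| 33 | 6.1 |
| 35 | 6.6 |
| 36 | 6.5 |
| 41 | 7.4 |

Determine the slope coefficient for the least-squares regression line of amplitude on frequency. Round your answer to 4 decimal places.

n = 8, Σx = 216, Σy = 44.6, Σxy = 1333.2, Σx² = 6830
Sxx = Σx² − (Σx)²/n = 6830 − 5832 = 998
Sxy = Σxy − (Σx)(Σy)/n = 1333.2 − 1204.2 = 129
b = Sxy/Sxx = 129/998 = 0.129259

0.1293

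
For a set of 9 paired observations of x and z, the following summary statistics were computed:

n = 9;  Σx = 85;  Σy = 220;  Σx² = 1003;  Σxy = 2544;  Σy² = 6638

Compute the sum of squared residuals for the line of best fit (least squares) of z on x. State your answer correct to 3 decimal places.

174.613

Sxx = Σx² − (Σx)²/n = 1003 − 802.777778 = 200.222222
Sxy = Σxy − (Σx)(Σy)/n = 2544 − 2077.777778 = 466.222222
Syy = Σy² − (Σy)²/n = 6638 − 5377.777778 = 1260.222222
b = Sxy/Sxx = 466.222222/200.222222 = 2.328524
SSE = Syy − b·Sxy = 1260.222222 − 2.328524·466.222222 = 174.612653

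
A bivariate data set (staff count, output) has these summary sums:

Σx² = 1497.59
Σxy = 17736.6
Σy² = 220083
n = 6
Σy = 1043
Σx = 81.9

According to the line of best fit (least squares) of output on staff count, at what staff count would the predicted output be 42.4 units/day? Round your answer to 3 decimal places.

Sxx = Σx² − (Σx)²/n = 1497.59 − 1117.935 = 379.655
Sxy = Σxy − (Σx)(Σy)/n = 17736.6 − 14236.95 = 3499.65
b = Sxy/Sxx = 3499.65/379.655 = 9.217974
a = ȳ − b·x̄ = 173.833333 − 9.217974·13.65 = 48.007985
Set a + b·x = 42.4: x = (42.4 − 48.007985) / 9.217974 = -0.608375

-0.608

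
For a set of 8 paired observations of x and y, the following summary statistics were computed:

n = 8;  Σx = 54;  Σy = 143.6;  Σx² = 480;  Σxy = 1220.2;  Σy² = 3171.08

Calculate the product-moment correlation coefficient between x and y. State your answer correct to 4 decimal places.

Sxx = Σx² − (Σx)²/n = 480 − 364.5 = 115.5
Sxy = Σxy − (Σx)(Σy)/n = 1220.2 − 969.3 = 250.9
Syy = Σy² − (Σy)²/n = 3171.08 − 2577.62 = 593.46
r = Sxy/√(Sxx·Syy) = 250.9/√(68544.63) = 250.9/261.810294 = 0.958327

0.9583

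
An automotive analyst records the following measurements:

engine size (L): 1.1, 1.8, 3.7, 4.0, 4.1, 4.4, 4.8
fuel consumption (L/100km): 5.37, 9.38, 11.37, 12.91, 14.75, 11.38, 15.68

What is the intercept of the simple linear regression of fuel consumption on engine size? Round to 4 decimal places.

3.9054

n = 7, Σx = 23.9, Σy = 80.84, Σxy = 302.311, Σx² = 93.35
Sxx = Σx² − (Σx)²/n = 93.35 − 81.601429 = 11.748571
Sxy = Σxy − (Σx)(Σy)/n = 302.311 − 276.010857 = 26.300143
b = Sxy/Sxx = 26.300143/11.748571 = 2.238582
a = ȳ − b·x̄ = 11.548571 − 2.238582·3.414286 = 3.905412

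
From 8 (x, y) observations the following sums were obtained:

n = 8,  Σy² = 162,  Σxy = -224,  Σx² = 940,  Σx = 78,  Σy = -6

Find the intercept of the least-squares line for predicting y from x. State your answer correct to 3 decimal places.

8.240

Sxx = Σx² − (Σx)²/n = 940 − 760.5 = 179.5
Sxy = Σxy − (Σx)(Σy)/n = -224 − (-58.5) = -165.5
b = Sxy/Sxx = -165.5/179.5 = -0.922006
a = ȳ − b·x̄ = -0.75 − (-0.922006)·9.75 = 8.239554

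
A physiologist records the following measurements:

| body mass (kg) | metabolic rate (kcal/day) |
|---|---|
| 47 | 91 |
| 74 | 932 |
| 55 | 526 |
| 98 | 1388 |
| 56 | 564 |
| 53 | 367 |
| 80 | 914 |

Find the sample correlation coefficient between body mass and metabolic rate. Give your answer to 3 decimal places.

n = 7, Σx = 463, Σy = 4782, Σxy = 362354, Σx² = 32659, Σy² = 4368306
Sxx = Σx² − (Σx)²/n = 32659 − 30624.142857 = 2034.857143
Sxy = Σxy − (Σx)(Σy)/n = 362354 − 316295.142857 = 46058.857143
Syy = Σy² − (Σy)²/n = 4368306 − 3266789.142857 = 1101516.857143
r = Sxy/√(Sxx·Syy) = 46058.857143/√(2241429444.734694) = 46058.857143/47343.737123 = 0.972861

0.973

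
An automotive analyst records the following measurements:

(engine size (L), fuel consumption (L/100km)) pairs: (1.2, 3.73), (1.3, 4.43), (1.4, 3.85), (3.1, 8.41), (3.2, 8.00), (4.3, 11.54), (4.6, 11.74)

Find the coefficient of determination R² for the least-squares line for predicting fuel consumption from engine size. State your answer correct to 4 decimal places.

0.9890

n = 7, Σx = 19.1, Σy = 51.7, Σxy = 170.922, Σx² = 64.59, Σy² = 454.0876
Sxx = Σx² − (Σx)²/n = 64.59 − 52.115714 = 12.474286
Sxy = Σxy − (Σx)(Σy)/n = 170.922 − 141.067143 = 29.854857
Syy = Σy² − (Σy)²/n = 454.0876 − 381.841429 = 72.246171
R² = Sxy²/(Sxx·Syy) = (29.854857)²/(12.474286·72.246171) = 0.989007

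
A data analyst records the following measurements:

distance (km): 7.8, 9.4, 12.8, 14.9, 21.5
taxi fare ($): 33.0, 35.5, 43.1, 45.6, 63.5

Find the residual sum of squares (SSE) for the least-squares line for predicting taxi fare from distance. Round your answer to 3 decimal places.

6.853

n = 5, Σx = 66.4, Σy = 220.7, Σxy = 3187.47, Σx² = 997.3, Σy² = 10318.47
Sxx = Σx² − (Σx)²/n = 997.3 − 881.792 = 115.508
Sxy = Σxy − (Σx)(Σy)/n = 3187.47 − 2930.896 = 256.574
Syy = Σy² − (Σy)²/n = 10318.47 − 9741.698 = 576.772
b = Sxy/Sxx = 256.574/115.508 = 2.221266
SSE = Syy − b·Sxy = 576.772 − 2.221266·256.574 = 6.852882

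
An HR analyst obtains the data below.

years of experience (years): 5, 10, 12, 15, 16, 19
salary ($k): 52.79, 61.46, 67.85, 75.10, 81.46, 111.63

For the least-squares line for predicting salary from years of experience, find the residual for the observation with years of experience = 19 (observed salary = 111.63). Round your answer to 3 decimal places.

n = 6, Σx = 77, Σy = 450.29, Σxy = 6243.58, Σx² = 1111
Sxx = Σx² − (Σx)²/n = 1111 − 988.166667 = 122.833333
Sxy = Σxy − (Σx)(Σy)/n = 6243.58 − 5778.721667 = 464.858333
b = Sxy/Sxx = 464.858333/122.833333 = 3.784464
a = ȳ − b·x̄ = 75.048333 − 3.784464·12.833333 = 26.481045
ŷ(19) = 26.481045 + 3.784464·19 = 98.385862
residual = y − ŷ = 111.63 − 98.385862 = 13.244138

13.244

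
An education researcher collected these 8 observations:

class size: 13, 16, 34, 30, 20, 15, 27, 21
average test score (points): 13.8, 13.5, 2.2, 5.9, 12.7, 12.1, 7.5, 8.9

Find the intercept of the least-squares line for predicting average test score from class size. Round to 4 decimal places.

21.1795

n = 8, Σx = 176, Σy = 76.6, Σxy = 1472.1, Σx² = 4276
Sxx = Σx² − (Σx)²/n = 4276 − 3872 = 404
Sxy = Σxy − (Σx)(Σy)/n = 1472.1 − 1685.2 = -213.1
b = Sxy/Sxx = -213.1/404 = -0.527475
a = ȳ − b·x̄ = 9.575 − (-0.527475)·22 = 21.179455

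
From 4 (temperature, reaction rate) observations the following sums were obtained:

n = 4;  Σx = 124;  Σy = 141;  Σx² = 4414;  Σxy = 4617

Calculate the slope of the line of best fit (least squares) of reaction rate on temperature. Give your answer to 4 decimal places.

0.4316

Sxx = Σx² − (Σx)²/n = 4414 − 3844 = 570
Sxy = Σxy − (Σx)(Σy)/n = 4617 − 4371 = 246
b = Sxy/Sxx = 246/570 = 0.431579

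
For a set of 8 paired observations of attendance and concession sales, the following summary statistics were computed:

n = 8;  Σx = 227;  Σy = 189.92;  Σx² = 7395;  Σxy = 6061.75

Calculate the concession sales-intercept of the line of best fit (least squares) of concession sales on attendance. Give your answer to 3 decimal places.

3.727

Sxx = Σx² − (Σx)²/n = 7395 − 6441.125 = 953.875
Sxy = Σxy − (Σx)(Σy)/n = 6061.75 − 5388.98 = 672.77
b = Sxy/Sxx = 672.77/953.875 = 0.705302
a = ȳ − b·x̄ = 23.74 − 0.705302·28.375 = 3.727054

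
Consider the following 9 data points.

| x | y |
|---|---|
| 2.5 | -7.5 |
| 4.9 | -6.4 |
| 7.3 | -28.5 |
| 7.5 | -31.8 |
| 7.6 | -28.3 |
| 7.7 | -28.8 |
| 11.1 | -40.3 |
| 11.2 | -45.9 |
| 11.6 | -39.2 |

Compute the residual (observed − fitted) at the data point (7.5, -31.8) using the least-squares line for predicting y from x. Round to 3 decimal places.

-5.121

n = 9, Σx = 71.4, Σy = -256.7, Σxy = -2349.63, Σx² = 640.06
Sxx = Σx² − (Σx)²/n = 640.06 − 566.44 = 73.62
Sxy = Σxy − (Σx)(Σy)/n = -2349.63 − (-2036.486667) = -313.143333
b = Sxy/Sxx = -313.143333/73.62 = -4.253509
a = ȳ − b·x̄ = -28.522222 − (-4.253509)·7.933333 = 5.222283
ŷ(7.5) = 5.222283 + (-4.253509)·7.5 = -26.679035
residual = y − ŷ = -31.8 − (-26.679035) = -5.120965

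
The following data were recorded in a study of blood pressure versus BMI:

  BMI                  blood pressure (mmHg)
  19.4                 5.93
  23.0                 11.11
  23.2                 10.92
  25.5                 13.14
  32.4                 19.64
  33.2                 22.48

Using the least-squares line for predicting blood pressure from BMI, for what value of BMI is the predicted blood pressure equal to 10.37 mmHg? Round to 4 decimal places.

22.9258

n = 6, Σx = 156.7, Σy = 83.22, Σxy = 2341.658, Σx² = 4245.85
Sxx = Σx² − (Σx)²/n = 4245.85 − 4092.481667 = 153.368333
Sxy = Σxy − (Σx)(Σy)/n = 2341.658 − 2173.429 = 168.229
b = Sxy/Sxx = 168.229/153.368333 = 1.096895
a = ȳ − b·x̄ = 13.87 − 1.096895·26.116667 = -14.777248
Set a + b·x = 10.37: x = (10.37 − (-14.777248)) / 1.096895 = 22.925842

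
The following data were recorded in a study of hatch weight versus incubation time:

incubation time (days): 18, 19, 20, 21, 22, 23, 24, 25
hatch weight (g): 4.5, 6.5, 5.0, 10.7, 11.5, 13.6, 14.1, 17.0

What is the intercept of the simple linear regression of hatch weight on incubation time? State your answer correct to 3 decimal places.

n = 8, Σx = 172, Σy = 82.9, Σxy = 1858.4, Σx² = 3740
Sxx = Σx² − (Σx)²/n = 3740 − 3698 = 42
Sxy = Σxy − (Σx)(Σy)/n = 1858.4 − 1782.35 = 76.05
b = Sxy/Sxx = 76.05/42 = 1.810714
a = ȳ − b·x̄ = 10.3625 − 1.810714·21.5 = -28.567857

-28.568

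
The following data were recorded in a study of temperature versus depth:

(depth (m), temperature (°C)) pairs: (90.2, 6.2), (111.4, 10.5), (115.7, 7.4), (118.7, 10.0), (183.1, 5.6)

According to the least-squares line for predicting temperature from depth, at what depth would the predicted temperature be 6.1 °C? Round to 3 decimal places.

n = 5, Σx = 619.1, Σy = 39.7, Σxy = 4797.48, Σx² = 81547.79
Sxx = Σx² − (Σx)²/n = 81547.79 − 76656.962 = 4890.828
Sxy = Σxy − (Σx)(Σy)/n = 4797.48 − 4915.654 = -118.174
b = Sxy/Sxx = -118.174/4890.828 = -0.024162
a = ȳ − b·x̄ = 7.94 − (-0.024162)·123.82 = 10.931785
Set a + b·x = 6.1: x = (6.1 − 10.931785) / (-0.024162) = 199.971467

199.971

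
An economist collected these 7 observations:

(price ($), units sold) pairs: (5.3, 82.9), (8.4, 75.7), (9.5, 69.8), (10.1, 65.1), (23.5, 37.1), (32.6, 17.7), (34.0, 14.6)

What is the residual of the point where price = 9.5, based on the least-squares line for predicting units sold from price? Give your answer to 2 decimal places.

-0.90

n = 7, Σx = 123.4, Σy = 362.9, Σxy = 4341.13, Σx² = 3061.92
Sxx = Σx² − (Σx)²/n = 3061.92 − 2175.365714 = 886.554286
Sxy = Σxy − (Σx)(Σy)/n = 4341.13 − 6397.408571 = -2056.278571
b = Sxy/Sxx = -2056.278571/886.554286 = -2.319405
a = ȳ − b·x̄ = 51.842857 − (-2.319405)·17.628571 = 92.730656
ŷ(9.5) = 92.730656 + (-2.319405)·9.5 = 70.696308
residual = y − ŷ = 69.8 − 70.696308 = -0.896308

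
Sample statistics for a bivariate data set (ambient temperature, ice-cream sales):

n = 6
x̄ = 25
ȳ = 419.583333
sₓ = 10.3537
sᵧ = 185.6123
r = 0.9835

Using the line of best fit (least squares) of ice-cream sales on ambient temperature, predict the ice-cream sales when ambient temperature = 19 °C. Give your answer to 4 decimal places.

313.7952

b = r · sᵧ/sₓ = 0.9835 · 185.6123/10.3537 = 17.631349
a = ȳ − b·x̄ = 419.583333 − 17.631349·25 = -21.200389
ŷ(19) = a + b·19 = -21.200389 + 17.631349·19 = 313.795240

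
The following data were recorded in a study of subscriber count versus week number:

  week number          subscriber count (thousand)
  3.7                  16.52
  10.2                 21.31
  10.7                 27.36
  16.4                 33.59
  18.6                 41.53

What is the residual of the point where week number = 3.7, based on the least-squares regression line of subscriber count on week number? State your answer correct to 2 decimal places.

1.81

n = 5, Σx = 59.6, Σy = 140.31, Σxy = 1894.572, Σx² = 847.14
Sxx = Σx² − (Σx)²/n = 847.14 − 710.432 = 136.708
Sxy = Σxy − (Σx)(Σy)/n = 1894.572 − 1672.4952 = 222.0768
b = Sxy/Sxx = 222.0768/136.708 = 1.624461
a = ȳ − b·x̄ = 28.062 − 1.624461·11.92 = 8.698426
ŷ(3.7) = 8.698426 + 1.624461·3.7 = 14.708931
residual = y − ŷ = 16.52 − 14.708931 = 1.811069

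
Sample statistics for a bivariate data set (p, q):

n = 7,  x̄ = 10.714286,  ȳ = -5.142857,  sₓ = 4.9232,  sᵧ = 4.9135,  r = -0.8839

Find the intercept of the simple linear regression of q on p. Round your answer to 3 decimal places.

4.309

b = r · sᵧ/sₓ = -0.8839 · 4.9135/4.9232 = -0.882158
a = ȳ − b·x̄ = -5.142857 − (-0.882158)·10.714286 = 4.308841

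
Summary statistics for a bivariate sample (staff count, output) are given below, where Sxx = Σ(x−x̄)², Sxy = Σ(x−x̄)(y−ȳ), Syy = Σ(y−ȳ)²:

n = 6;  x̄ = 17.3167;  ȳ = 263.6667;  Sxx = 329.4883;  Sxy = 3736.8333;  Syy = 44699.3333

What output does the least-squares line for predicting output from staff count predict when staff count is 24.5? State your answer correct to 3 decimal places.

345.135

b = Sxy/Sxx = 3736.8333/329.4883 = 11.341323
a = ȳ − b·x̄ = 263.6667 − 11.341323·17.3167 = 67.272409
ŷ(24.5) = a + b·24.5 = 67.272409 + 11.341323·24.5 = 345.134827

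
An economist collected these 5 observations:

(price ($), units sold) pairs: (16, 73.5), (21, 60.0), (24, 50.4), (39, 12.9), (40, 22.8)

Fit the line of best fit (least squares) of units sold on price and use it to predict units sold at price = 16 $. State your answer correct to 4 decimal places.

n = 5, Σx = 140, Σy = 219.6, Σxy = 5060.7, Σx² = 4394
Sxx = Σx² − (Σx)²/n = 4394 − 3920 = 474
Sxy = Σxy − (Σx)(Σy)/n = 5060.7 − 6148.8 = -1088.1
b = Sxy/Sxx = -1088.1/474 = -2.295570
a = ȳ − b·x̄ = 43.92 − (-2.295570)·28 = 108.195949
ŷ(16) = a + b·16 = 108.195949 + (-2.295570)·16 = 71.466835

71.4668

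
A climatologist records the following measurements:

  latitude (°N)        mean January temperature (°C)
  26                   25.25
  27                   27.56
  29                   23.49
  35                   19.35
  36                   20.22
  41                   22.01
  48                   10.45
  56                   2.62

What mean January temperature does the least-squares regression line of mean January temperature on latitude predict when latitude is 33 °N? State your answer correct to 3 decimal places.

22.027

n = 8, Σx = 298, Σy = 150.95, Σxy = 5037.73, Σx² = 11888
Sxx = Σx² − (Σx)²/n = 11888 − 11100.5 = 787.5
Sxy = Σxy − (Σx)(Σy)/n = 5037.73 − 5622.8875 = -585.1575
b = Sxy/Sxx = -585.1575/787.5 = -0.743057
a = ȳ − b·x̄ = 18.86875 − (-0.743057)·37.25 = 46.547629
ŷ(33) = a + b·33 = 46.547629 + (-0.743057)·33 = 22.026743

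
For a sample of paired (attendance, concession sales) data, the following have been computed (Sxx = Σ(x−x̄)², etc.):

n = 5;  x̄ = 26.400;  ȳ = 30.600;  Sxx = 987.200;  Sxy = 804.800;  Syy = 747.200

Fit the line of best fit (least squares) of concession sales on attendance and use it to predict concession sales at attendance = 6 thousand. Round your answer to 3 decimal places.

13.969

b = Sxy/Sxx = 804.8/987.2 = 0.815235
a = ȳ − b·x̄ = 30.6 − 0.815235·26.4 = 9.077796
ŷ(6) = a + b·6 = 9.077796 + 0.815235·6 = 13.969206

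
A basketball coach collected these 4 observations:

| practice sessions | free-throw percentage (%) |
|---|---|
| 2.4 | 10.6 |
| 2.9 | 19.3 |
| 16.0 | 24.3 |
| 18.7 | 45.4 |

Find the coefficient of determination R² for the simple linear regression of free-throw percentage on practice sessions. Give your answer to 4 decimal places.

0.7237

n = 4, Σx = 40, Σy = 99.6, Σxy = 1319.19, Σx² = 619.86, Σy² = 3136.5
Sxx = Σx² − (Σx)²/n = 619.86 − 400 = 219.86
Sxy = Σxy − (Σx)(Σy)/n = 1319.19 − 996 = 323.19
Syy = Σy² − (Σy)²/n = 3136.5 − 2480.04 = 656.46
R² = Sxy²/(Sxx·Syy) = (323.19)²/(219.86·656.46) = 0.723705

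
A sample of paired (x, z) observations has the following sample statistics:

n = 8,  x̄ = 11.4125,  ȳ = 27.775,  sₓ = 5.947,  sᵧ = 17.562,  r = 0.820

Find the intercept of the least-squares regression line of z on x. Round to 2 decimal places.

b = r · sᵧ/sₓ = 0.82 · 17.562/5.947 = 2.421530
a = ȳ − b·x̄ = 27.775 − 2.421530·11.4125 = 0.139287

0.14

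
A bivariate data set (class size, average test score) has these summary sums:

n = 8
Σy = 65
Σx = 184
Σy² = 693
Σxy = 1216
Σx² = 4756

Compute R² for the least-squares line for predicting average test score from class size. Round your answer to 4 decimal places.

0.9010

Sxx = Σx² − (Σx)²/n = 4756 − 4232 = 524
Sxy = Σxy − (Σx)(Σy)/n = 1216 − 1495 = -279
Syy = Σy² − (Σy)²/n = 693 − 528.125 = 164.875
R² = Sxy²/(Sxx·Syy) = (-279)²/(524·164.875) = 0.900995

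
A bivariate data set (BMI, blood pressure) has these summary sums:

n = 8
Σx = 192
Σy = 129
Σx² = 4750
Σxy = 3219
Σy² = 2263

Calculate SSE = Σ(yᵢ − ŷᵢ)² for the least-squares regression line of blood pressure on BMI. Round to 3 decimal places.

76.333

Sxx = Σx² − (Σx)²/n = 4750 − 4608 = 142
Sxy = Σxy − (Σx)(Σy)/n = 3219 − 3096 = 123
Syy = Σy² − (Σy)²/n = 2263 − 2080.125 = 182.875
b = Sxy/Sxx = 123/142 = 0.866197
SSE = Syy − b·Sxy = 182.875 − 0.866197·123 = 76.332746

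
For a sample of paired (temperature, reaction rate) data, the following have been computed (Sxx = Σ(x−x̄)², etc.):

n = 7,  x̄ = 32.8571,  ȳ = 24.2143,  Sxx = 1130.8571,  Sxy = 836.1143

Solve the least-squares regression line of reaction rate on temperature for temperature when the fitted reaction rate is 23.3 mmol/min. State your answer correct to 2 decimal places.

b = Sxy/Sxx = 836.1143/1130.8571 = 0.739363
a = ȳ − b·x̄ = 24.2143 − 0.739363·32.8571 = -0.079036
Set a + b·x = 23.3: x = (23.3 − (-0.079036)) / 0.739363 = 31.620496

31.62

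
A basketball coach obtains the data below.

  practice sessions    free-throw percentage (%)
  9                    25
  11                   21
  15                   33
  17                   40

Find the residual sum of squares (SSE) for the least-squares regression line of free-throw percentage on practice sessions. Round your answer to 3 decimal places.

38.350

n = 4, Σx = 52, Σy = 119, Σxy = 1631, Σx² = 716, Σy² = 3755
Sxx = Σx² − (Σx)²/n = 716 − 676 = 40
Sxy = Σxy − (Σx)(Σy)/n = 1631 − 1547 = 84
Syy = Σy² − (Σy)²/n = 3755 − 3540.25 = 214.75
b = Sxy/Sxx = 84/40 = 2.1
SSE = Syy − b·Sxy = 214.75 − 2.1·84 = 38.35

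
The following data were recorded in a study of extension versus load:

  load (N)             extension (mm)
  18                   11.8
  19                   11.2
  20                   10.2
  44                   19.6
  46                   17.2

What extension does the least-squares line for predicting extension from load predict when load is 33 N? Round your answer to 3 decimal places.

n = 5, Σx = 147, Σy = 70, Σxy = 2282.8, Σx² = 5137
Sxx = Σx² − (Σx)²/n = 5137 − 4321.8 = 815.2
Sxy = Σxy − (Σx)(Σy)/n = 2282.8 − 2058 = 224.8
b = Sxy/Sxx = 224.8/815.2 = 0.275761
a = ȳ − b·x̄ = 14 − 0.275761·29.4 = 5.892640
ŷ(33) = a + b·33 = 5.892640 + 0.275761·33 = 14.992738

14.993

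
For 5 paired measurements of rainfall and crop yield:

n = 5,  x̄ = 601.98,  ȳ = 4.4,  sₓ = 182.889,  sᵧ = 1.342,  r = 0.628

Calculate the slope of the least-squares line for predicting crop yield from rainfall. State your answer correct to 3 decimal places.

0.005

b = r · sᵧ/sₓ = 0.628 · 1.342/182.889 = 0.004608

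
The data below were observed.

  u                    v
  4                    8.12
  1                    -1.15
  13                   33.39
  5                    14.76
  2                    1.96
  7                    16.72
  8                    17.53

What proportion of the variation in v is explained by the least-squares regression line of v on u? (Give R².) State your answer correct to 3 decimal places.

0.976

n = 7, Σx = 40, Σy = 91.33, Σxy = 800.4, Σx² = 328, Σy² = 1990.7075
Sxx = Σx² − (Σx)²/n = 328 − 228.571429 = 99.428571
Sxy = Σxy − (Σx)(Σy)/n = 800.4 − 521.885714 = 278.514286
Syy = Σy² − (Σy)²/n = 1990.7075 − 1191.595557 = 799.111943
R² = Sxy²/(Sxx·Syy) = (278.514286)²/(99.428571·799.111943) = 0.976284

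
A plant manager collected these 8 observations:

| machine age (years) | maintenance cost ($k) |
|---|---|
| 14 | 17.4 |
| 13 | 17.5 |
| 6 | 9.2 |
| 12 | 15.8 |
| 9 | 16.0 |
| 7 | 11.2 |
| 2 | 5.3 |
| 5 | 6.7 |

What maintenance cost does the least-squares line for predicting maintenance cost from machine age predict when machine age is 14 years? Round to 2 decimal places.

n = 8, Σx = 68, Σy = 99.1, Σxy = 982.4, Σx² = 704
Sxx = Σx² − (Σx)²/n = 704 − 578 = 126
Sxy = Σxy − (Σx)(Σy)/n = 982.4 − 842.35 = 140.05
b = Sxy/Sxx = 140.05/126 = 1.111508
a = ȳ − b·x̄ = 12.3875 − 1.111508·8.5 = 2.939683
ŷ(14) = a + b·14 = 2.939683 + 1.111508·14 = 18.500794

18.50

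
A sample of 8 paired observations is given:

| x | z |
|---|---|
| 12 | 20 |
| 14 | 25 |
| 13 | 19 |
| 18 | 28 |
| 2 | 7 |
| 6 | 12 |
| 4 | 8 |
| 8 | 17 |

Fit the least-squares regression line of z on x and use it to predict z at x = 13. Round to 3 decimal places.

21.556

n = 8, Σx = 77, Σy = 136, Σxy = 1595, Σx² = 953
Sxx = Σx² − (Σx)²/n = 953 − 741.125 = 211.875
Sxy = Σxy − (Σx)(Σy)/n = 1595 − 1309 = 286
b = Sxy/Sxx = 286/211.875 = 1.349853
a = ȳ − b·x̄ = 17 − 1.349853·9.625 = 4.007670
ŷ(13) = a + b·13 = 4.007670 + 1.349853·13 = 21.555752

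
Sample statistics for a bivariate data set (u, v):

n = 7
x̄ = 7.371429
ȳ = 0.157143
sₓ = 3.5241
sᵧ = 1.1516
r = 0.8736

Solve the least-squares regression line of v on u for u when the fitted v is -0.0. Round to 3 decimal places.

6.821

b = r · sᵧ/sₓ = 0.8736 · 1.1516/3.5241 = 0.285474
a = ȳ − b·x̄ = 0.157143 − 0.285474·7.371429 = -1.947206
Set a + b·x = -0.0: x = (-0.0 − (-1.947206)) / 0.285474 = 6.820965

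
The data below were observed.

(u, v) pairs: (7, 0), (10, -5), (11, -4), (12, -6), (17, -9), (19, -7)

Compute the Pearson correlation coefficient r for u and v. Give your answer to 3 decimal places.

n = 6, Σx = 76, Σy = -31, Σxy = -452, Σx² = 1064, Σy² = 207
Sxx = Σx² − (Σx)²/n = 1064 − 962.666667 = 101.333333
Sxy = Σxy − (Σx)(Σy)/n = -452 − (-392.666667) = -59.333333
Syy = Σy² − (Σy)²/n = 207 − 160.166667 = 46.833333
r = Sxy/√(Sxx·Syy) = -59.333333/√(4745.777778) = -59.333333/68.889606 = -0.861281

-0.861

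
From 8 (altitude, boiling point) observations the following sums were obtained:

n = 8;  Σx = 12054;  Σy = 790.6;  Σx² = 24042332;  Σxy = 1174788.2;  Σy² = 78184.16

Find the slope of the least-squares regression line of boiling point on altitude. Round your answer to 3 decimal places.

Sxx = Σx² − (Σx)²/n = 24042332 − 18162364.5 = 5879967.5
Sxy = Σxy − (Σx)(Σy)/n = 1174788.2 − 1191236.55 = -16448.35
b = Sxy/Sxx = -16448.35/5879967.5 = -0.002797

-0.003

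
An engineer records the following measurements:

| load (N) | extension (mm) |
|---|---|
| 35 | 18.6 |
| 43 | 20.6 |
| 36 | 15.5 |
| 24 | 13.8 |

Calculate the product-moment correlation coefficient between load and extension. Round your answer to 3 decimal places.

0.873

n = 4, Σx = 138, Σy = 68.5, Σxy = 2426, Σx² = 4946, Σy² = 1201.01
Sxx = Σx² − (Σx)²/n = 4946 − 4761 = 185
Sxy = Σxy − (Σx)(Σy)/n = 2426 − 2363.25 = 62.75
Syy = Σy² − (Σy)²/n = 1201.01 − 1173.0625 = 27.9475
r = Sxy/√(Sxx·Syy) = 62.75/√(5170.2875) = 62.75/71.904711 = 0.872683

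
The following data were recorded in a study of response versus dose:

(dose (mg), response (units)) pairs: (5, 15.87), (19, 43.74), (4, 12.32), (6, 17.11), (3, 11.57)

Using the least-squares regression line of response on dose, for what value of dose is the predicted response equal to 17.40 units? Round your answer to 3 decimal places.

n = 5, Σx = 37, Σy = 100.61, Σxy = 1097.06, Σx² = 447
Sxx = Σx² − (Σx)²/n = 447 − 273.8 = 173.2
Sxy = Σxy − (Σx)(Σy)/n = 1097.06 − 744.514 = 352.546
b = Sxy/Sxx = 352.546/173.2 = 2.035485
a = ȳ − b·x̄ = 20.122 − 2.035485·7.4 = 5.059411
Set a + b·x = 17.40: x = (17.40 − 5.059411) / 2.035485 = 6.062727

6.063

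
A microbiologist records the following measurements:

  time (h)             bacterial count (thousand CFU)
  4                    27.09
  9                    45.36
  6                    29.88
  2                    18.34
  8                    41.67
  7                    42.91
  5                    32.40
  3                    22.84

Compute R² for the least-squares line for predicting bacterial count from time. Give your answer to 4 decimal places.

0.9324

n = 8, Σx = 44, Σy = 260.49, Σxy = 1596.81, Σx² = 284, Σy² = 9169.6503
Sxx = Σx² − (Σx)²/n = 284 − 242 = 42
Sxy = Σxy − (Σx)(Σy)/n = 1596.81 − 1432.695 = 164.115
Syy = Σy² − (Σy)²/n = 9169.6503 − 8481.880012 = 687.770287
R² = Sxy²/(Sxx·Syy) = (164.115)²/(42·687.770287) = 0.932403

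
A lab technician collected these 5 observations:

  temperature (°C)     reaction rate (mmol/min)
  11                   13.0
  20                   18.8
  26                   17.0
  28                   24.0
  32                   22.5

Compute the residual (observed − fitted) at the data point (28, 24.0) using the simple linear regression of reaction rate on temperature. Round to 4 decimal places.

n = 5, Σx = 117, Σy = 95.3, Σxy = 2353, Σx² = 3005
Sxx = Σx² − (Σx)²/n = 3005 − 2737.8 = 267.2
Sxy = Σxy − (Σx)(Σy)/n = 2353 − 2230.02 = 122.98
b = Sxy/Sxx = 122.98/267.2 = 0.460254
a = ȳ − b·x̄ = 19.06 − 0.460254·23.4 = 8.290045
ŷ(28) = 8.290045 + 0.460254·28 = 21.177171
residual = y − ŷ = 24.0 − 21.177171 = 2.822829

2.8228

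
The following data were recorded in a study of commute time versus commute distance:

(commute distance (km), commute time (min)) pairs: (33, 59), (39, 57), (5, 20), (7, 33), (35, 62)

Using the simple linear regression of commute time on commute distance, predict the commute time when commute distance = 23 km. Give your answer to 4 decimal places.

n = 5, Σx = 119, Σy = 231, Σxy = 6671, Σx² = 3909
Sxx = Σx² − (Σx)²/n = 3909 − 2832.2 = 1076.8
Sxy = Σxy − (Σx)(Σy)/n = 6671 − 5497.8 = 1173.2
b = Sxy/Sxx = 1173.2/1076.8 = 1.089525
a = ȳ − b·x̄ = 46.2 − 1.089525·23.8 = 20.269316
ŷ(23) = a + b·23 = 20.269316 + 1.089525·23 = 45.328380

45.3284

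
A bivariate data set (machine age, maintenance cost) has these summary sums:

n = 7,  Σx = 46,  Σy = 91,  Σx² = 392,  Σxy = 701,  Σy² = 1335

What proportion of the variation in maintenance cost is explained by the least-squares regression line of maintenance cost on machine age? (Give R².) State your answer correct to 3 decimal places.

0.778

Sxx = Σx² − (Σx)²/n = 392 − 302.285714 = 89.714286
Sxy = Σxy − (Σx)(Σy)/n = 701 − 598 = 103
Syy = Σy² − (Σy)²/n = 1335 − 1183 = 152
R² = Sxy²/(Sxx·Syy) = (103)²/(89.714286·152) = 0.777981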